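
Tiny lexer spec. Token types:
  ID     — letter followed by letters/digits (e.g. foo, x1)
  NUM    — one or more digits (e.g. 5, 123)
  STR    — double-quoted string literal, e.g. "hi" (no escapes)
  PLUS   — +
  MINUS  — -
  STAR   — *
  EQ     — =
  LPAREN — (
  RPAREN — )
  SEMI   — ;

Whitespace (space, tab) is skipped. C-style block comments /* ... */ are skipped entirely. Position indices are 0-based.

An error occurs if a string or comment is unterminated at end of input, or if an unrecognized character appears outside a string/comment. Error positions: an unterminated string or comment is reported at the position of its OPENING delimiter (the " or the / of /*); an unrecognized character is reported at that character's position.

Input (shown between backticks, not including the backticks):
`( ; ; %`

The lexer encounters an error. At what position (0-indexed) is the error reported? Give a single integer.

Answer: 6

Derivation:
pos=0: emit LPAREN '('
pos=2: emit SEMI ';'
pos=4: emit SEMI ';'
pos=6: ERROR — unrecognized char '%'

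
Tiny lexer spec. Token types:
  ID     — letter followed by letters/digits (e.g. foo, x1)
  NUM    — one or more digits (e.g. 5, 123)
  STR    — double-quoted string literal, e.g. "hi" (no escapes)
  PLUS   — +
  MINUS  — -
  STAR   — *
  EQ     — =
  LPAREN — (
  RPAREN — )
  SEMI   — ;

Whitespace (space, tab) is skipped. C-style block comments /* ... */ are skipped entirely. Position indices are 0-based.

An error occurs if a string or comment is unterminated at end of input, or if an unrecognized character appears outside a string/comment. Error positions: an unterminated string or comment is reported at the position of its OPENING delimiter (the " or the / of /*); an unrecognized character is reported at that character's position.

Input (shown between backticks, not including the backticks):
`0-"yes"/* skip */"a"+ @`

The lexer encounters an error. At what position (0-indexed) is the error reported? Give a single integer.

pos=0: emit NUM '0' (now at pos=1)
pos=1: emit MINUS '-'
pos=2: enter STRING mode
pos=2: emit STR "yes" (now at pos=7)
pos=7: enter COMMENT mode (saw '/*')
exit COMMENT mode (now at pos=17)
pos=17: enter STRING mode
pos=17: emit STR "a" (now at pos=20)
pos=20: emit PLUS '+'
pos=22: ERROR — unrecognized char '@'

Answer: 22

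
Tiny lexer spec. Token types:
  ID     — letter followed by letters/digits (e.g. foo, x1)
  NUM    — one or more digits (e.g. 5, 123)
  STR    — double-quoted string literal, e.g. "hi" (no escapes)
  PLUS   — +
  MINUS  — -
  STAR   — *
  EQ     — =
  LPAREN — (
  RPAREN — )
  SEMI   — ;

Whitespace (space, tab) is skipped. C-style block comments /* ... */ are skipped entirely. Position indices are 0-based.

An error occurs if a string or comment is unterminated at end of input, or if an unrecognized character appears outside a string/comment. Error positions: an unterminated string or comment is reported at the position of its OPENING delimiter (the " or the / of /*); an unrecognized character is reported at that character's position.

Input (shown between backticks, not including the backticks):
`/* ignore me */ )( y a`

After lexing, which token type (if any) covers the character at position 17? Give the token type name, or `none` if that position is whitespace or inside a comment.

pos=0: enter COMMENT mode (saw '/*')
exit COMMENT mode (now at pos=15)
pos=16: emit RPAREN ')'
pos=17: emit LPAREN '('
pos=19: emit ID 'y' (now at pos=20)
pos=21: emit ID 'a' (now at pos=22)
DONE. 4 tokens: [RPAREN, LPAREN, ID, ID]
Position 17: char is '(' -> LPAREN

Answer: LPAREN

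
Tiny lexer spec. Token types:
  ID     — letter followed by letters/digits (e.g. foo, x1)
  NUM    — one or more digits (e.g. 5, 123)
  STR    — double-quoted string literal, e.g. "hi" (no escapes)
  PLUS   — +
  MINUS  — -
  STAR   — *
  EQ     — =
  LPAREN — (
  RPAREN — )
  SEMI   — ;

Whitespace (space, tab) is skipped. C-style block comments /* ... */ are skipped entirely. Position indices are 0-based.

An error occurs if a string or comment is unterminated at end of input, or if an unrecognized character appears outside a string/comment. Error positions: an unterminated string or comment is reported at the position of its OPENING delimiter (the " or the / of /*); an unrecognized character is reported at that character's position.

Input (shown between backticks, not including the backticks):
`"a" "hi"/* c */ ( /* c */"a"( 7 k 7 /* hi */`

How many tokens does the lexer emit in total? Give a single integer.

pos=0: enter STRING mode
pos=0: emit STR "a" (now at pos=3)
pos=4: enter STRING mode
pos=4: emit STR "hi" (now at pos=8)
pos=8: enter COMMENT mode (saw '/*')
exit COMMENT mode (now at pos=15)
pos=16: emit LPAREN '('
pos=18: enter COMMENT mode (saw '/*')
exit COMMENT mode (now at pos=25)
pos=25: enter STRING mode
pos=25: emit STR "a" (now at pos=28)
pos=28: emit LPAREN '('
pos=30: emit NUM '7' (now at pos=31)
pos=32: emit ID 'k' (now at pos=33)
pos=34: emit NUM '7' (now at pos=35)
pos=36: enter COMMENT mode (saw '/*')
exit COMMENT mode (now at pos=44)
DONE. 8 tokens: [STR, STR, LPAREN, STR, LPAREN, NUM, ID, NUM]

Answer: 8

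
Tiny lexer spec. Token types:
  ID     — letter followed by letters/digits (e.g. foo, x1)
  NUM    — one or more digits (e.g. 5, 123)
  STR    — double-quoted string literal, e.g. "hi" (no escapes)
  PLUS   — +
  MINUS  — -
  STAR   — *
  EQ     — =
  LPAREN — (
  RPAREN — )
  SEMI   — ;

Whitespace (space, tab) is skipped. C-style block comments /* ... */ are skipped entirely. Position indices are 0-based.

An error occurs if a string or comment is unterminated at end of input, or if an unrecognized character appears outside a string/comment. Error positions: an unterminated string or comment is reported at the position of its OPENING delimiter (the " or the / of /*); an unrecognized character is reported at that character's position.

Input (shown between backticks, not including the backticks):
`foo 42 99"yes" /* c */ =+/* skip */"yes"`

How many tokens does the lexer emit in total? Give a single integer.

pos=0: emit ID 'foo' (now at pos=3)
pos=4: emit NUM '42' (now at pos=6)
pos=7: emit NUM '99' (now at pos=9)
pos=9: enter STRING mode
pos=9: emit STR "yes" (now at pos=14)
pos=15: enter COMMENT mode (saw '/*')
exit COMMENT mode (now at pos=22)
pos=23: emit EQ '='
pos=24: emit PLUS '+'
pos=25: enter COMMENT mode (saw '/*')
exit COMMENT mode (now at pos=35)
pos=35: enter STRING mode
pos=35: emit STR "yes" (now at pos=40)
DONE. 7 tokens: [ID, NUM, NUM, STR, EQ, PLUS, STR]

Answer: 7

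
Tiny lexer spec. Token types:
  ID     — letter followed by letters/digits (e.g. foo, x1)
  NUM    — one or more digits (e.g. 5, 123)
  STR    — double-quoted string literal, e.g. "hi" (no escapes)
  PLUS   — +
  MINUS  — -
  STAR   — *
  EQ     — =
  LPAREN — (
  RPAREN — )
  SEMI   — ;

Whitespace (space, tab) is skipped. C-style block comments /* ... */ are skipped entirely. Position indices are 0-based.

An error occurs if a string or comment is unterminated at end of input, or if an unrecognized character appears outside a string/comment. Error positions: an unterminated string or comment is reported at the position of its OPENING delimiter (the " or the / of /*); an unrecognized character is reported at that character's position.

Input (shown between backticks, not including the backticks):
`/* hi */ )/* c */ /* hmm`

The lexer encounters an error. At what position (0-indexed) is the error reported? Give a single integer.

pos=0: enter COMMENT mode (saw '/*')
exit COMMENT mode (now at pos=8)
pos=9: emit RPAREN ')'
pos=10: enter COMMENT mode (saw '/*')
exit COMMENT mode (now at pos=17)
pos=18: enter COMMENT mode (saw '/*')
pos=18: ERROR — unterminated comment (reached EOF)

Answer: 18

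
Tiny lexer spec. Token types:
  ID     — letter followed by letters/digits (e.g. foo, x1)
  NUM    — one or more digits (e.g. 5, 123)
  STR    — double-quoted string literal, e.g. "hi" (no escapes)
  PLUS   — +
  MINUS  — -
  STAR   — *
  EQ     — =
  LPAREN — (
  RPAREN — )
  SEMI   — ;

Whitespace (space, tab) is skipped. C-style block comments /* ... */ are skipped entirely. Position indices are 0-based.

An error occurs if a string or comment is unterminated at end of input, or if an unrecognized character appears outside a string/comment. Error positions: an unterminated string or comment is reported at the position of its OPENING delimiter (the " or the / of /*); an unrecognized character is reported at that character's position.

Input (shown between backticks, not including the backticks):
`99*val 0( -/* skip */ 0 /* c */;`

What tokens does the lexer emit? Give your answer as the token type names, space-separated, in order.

pos=0: emit NUM '99' (now at pos=2)
pos=2: emit STAR '*'
pos=3: emit ID 'val' (now at pos=6)
pos=7: emit NUM '0' (now at pos=8)
pos=8: emit LPAREN '('
pos=10: emit MINUS '-'
pos=11: enter COMMENT mode (saw '/*')
exit COMMENT mode (now at pos=21)
pos=22: emit NUM '0' (now at pos=23)
pos=24: enter COMMENT mode (saw '/*')
exit COMMENT mode (now at pos=31)
pos=31: emit SEMI ';'
DONE. 8 tokens: [NUM, STAR, ID, NUM, LPAREN, MINUS, NUM, SEMI]

Answer: NUM STAR ID NUM LPAREN MINUS NUM SEMI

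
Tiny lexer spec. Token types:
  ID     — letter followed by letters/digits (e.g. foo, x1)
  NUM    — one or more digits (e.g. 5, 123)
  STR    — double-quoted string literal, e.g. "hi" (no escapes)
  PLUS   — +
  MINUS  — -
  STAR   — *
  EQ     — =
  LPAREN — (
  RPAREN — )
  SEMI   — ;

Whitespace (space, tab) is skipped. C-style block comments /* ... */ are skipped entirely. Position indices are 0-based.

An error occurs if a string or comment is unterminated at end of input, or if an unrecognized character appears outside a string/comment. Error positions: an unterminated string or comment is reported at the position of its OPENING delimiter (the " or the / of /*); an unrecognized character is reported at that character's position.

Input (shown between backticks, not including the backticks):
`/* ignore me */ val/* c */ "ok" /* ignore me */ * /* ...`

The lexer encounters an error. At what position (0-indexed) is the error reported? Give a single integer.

pos=0: enter COMMENT mode (saw '/*')
exit COMMENT mode (now at pos=15)
pos=16: emit ID 'val' (now at pos=19)
pos=19: enter COMMENT mode (saw '/*')
exit COMMENT mode (now at pos=26)
pos=27: enter STRING mode
pos=27: emit STR "ok" (now at pos=31)
pos=32: enter COMMENT mode (saw '/*')
exit COMMENT mode (now at pos=47)
pos=48: emit STAR '*'
pos=50: enter COMMENT mode (saw '/*')
pos=50: ERROR — unterminated comment (reached EOF)

Answer: 50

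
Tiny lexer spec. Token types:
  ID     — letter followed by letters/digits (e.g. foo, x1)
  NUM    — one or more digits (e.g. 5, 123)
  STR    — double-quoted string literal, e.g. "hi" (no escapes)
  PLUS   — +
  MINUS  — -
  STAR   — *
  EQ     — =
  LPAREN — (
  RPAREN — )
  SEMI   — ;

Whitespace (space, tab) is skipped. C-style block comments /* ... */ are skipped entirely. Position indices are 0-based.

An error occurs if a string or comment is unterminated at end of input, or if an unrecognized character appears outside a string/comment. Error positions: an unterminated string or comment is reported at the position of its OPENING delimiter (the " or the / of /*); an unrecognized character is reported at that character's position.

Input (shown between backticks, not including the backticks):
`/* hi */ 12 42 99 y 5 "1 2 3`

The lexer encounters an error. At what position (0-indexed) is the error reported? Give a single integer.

Answer: 22

Derivation:
pos=0: enter COMMENT mode (saw '/*')
exit COMMENT mode (now at pos=8)
pos=9: emit NUM '12' (now at pos=11)
pos=12: emit NUM '42' (now at pos=14)
pos=15: emit NUM '99' (now at pos=17)
pos=18: emit ID 'y' (now at pos=19)
pos=20: emit NUM '5' (now at pos=21)
pos=22: enter STRING mode
pos=22: ERROR — unterminated string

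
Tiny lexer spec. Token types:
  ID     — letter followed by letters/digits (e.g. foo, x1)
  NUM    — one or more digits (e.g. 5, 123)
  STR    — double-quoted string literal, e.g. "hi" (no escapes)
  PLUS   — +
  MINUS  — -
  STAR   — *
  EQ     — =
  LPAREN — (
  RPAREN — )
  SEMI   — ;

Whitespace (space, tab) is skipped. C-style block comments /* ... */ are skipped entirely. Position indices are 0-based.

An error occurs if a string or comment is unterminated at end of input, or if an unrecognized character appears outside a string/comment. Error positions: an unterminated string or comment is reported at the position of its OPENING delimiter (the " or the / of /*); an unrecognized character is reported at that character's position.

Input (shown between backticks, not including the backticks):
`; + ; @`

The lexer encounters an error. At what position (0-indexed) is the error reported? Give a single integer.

Answer: 6

Derivation:
pos=0: emit SEMI ';'
pos=2: emit PLUS '+'
pos=4: emit SEMI ';'
pos=6: ERROR — unrecognized char '@'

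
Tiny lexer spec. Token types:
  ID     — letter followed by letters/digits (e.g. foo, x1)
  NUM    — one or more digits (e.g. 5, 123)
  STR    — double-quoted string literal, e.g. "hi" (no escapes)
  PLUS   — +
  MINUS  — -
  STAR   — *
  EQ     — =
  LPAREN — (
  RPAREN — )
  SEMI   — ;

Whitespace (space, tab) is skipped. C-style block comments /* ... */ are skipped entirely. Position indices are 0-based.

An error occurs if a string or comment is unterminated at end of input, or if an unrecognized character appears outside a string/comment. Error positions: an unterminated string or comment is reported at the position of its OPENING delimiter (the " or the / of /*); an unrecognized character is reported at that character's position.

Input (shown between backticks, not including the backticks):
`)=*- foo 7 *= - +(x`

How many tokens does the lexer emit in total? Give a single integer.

pos=0: emit RPAREN ')'
pos=1: emit EQ '='
pos=2: emit STAR '*'
pos=3: emit MINUS '-'
pos=5: emit ID 'foo' (now at pos=8)
pos=9: emit NUM '7' (now at pos=10)
pos=11: emit STAR '*'
pos=12: emit EQ '='
pos=14: emit MINUS '-'
pos=16: emit PLUS '+'
pos=17: emit LPAREN '('
pos=18: emit ID 'x' (now at pos=19)
DONE. 12 tokens: [RPAREN, EQ, STAR, MINUS, ID, NUM, STAR, EQ, MINUS, PLUS, LPAREN, ID]

Answer: 12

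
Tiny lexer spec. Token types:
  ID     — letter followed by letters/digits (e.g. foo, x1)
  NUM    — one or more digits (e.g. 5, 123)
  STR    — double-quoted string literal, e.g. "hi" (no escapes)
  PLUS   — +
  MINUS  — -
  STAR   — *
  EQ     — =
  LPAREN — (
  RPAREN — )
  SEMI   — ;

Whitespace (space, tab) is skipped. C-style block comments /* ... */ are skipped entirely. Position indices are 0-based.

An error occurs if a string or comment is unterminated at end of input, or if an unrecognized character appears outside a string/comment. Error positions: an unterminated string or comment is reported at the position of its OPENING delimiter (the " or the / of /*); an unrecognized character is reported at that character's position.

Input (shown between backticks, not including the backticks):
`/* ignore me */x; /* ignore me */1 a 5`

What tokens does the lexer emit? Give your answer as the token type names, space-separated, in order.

pos=0: enter COMMENT mode (saw '/*')
exit COMMENT mode (now at pos=15)
pos=15: emit ID 'x' (now at pos=16)
pos=16: emit SEMI ';'
pos=18: enter COMMENT mode (saw '/*')
exit COMMENT mode (now at pos=33)
pos=33: emit NUM '1' (now at pos=34)
pos=35: emit ID 'a' (now at pos=36)
pos=37: emit NUM '5' (now at pos=38)
DONE. 5 tokens: [ID, SEMI, NUM, ID, NUM]

Answer: ID SEMI NUM ID NUM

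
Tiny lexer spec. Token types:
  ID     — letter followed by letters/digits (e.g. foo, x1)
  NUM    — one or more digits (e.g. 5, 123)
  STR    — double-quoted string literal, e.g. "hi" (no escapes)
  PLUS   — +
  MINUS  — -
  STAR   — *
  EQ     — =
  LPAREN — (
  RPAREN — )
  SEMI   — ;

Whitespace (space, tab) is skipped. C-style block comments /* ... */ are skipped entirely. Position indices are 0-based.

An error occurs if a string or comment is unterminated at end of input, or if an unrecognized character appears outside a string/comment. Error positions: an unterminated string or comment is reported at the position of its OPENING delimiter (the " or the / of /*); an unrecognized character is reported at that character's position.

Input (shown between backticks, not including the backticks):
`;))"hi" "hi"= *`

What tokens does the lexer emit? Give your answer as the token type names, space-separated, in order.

pos=0: emit SEMI ';'
pos=1: emit RPAREN ')'
pos=2: emit RPAREN ')'
pos=3: enter STRING mode
pos=3: emit STR "hi" (now at pos=7)
pos=8: enter STRING mode
pos=8: emit STR "hi" (now at pos=12)
pos=12: emit EQ '='
pos=14: emit STAR '*'
DONE. 7 tokens: [SEMI, RPAREN, RPAREN, STR, STR, EQ, STAR]

Answer: SEMI RPAREN RPAREN STR STR EQ STAR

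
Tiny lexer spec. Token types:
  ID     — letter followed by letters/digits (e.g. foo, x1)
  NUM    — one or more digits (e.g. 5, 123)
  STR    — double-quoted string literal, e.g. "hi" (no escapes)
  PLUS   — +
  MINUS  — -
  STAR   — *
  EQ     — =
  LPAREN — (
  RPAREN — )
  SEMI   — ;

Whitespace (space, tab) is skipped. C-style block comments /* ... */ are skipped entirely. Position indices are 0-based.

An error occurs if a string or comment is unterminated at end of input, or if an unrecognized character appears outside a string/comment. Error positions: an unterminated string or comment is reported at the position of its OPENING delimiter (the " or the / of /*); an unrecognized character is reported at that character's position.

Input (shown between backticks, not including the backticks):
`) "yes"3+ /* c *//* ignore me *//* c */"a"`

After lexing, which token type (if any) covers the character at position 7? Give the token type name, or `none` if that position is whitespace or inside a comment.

pos=0: emit RPAREN ')'
pos=2: enter STRING mode
pos=2: emit STR "yes" (now at pos=7)
pos=7: emit NUM '3' (now at pos=8)
pos=8: emit PLUS '+'
pos=10: enter COMMENT mode (saw '/*')
exit COMMENT mode (now at pos=17)
pos=17: enter COMMENT mode (saw '/*')
exit COMMENT mode (now at pos=32)
pos=32: enter COMMENT mode (saw '/*')
exit COMMENT mode (now at pos=39)
pos=39: enter STRING mode
pos=39: emit STR "a" (now at pos=42)
DONE. 5 tokens: [RPAREN, STR, NUM, PLUS, STR]
Position 7: char is '3' -> NUM

Answer: NUM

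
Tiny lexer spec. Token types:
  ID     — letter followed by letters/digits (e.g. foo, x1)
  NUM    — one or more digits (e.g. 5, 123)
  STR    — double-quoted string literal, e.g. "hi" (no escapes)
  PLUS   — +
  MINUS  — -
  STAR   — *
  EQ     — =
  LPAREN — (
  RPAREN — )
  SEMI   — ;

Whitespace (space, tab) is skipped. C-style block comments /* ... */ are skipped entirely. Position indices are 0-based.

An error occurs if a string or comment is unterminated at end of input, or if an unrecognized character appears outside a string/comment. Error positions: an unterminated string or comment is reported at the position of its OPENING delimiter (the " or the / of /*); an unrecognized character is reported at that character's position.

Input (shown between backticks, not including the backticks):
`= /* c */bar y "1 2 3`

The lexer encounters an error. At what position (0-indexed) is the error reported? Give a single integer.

pos=0: emit EQ '='
pos=2: enter COMMENT mode (saw '/*')
exit COMMENT mode (now at pos=9)
pos=9: emit ID 'bar' (now at pos=12)
pos=13: emit ID 'y' (now at pos=14)
pos=15: enter STRING mode
pos=15: ERROR — unterminated string

Answer: 15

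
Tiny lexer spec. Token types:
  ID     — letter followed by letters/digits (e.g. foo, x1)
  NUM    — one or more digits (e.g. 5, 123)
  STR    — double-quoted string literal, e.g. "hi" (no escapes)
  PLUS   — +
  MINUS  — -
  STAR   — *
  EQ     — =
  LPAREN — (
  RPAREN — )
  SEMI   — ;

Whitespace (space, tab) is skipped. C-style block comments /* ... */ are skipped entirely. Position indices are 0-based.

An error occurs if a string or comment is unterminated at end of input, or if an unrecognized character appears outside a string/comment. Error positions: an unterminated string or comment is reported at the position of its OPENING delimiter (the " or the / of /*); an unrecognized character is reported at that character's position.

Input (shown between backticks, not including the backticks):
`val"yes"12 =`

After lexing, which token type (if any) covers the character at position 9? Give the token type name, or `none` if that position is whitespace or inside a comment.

pos=0: emit ID 'val' (now at pos=3)
pos=3: enter STRING mode
pos=3: emit STR "yes" (now at pos=8)
pos=8: emit NUM '12' (now at pos=10)
pos=11: emit EQ '='
DONE. 4 tokens: [ID, STR, NUM, EQ]
Position 9: char is '2' -> NUM

Answer: NUM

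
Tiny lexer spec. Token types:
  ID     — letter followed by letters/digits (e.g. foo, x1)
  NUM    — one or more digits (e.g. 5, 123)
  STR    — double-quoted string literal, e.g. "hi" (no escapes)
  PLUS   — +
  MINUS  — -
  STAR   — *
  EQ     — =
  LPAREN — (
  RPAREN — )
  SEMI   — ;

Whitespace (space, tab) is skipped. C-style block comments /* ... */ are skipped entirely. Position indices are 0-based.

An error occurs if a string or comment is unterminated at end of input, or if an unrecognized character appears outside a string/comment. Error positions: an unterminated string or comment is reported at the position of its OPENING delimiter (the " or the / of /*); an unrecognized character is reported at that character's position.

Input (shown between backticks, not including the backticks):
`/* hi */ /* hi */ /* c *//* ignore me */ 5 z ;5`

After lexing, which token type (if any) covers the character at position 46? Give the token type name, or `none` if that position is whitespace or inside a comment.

Answer: NUM

Derivation:
pos=0: enter COMMENT mode (saw '/*')
exit COMMENT mode (now at pos=8)
pos=9: enter COMMENT mode (saw '/*')
exit COMMENT mode (now at pos=17)
pos=18: enter COMMENT mode (saw '/*')
exit COMMENT mode (now at pos=25)
pos=25: enter COMMENT mode (saw '/*')
exit COMMENT mode (now at pos=40)
pos=41: emit NUM '5' (now at pos=42)
pos=43: emit ID 'z' (now at pos=44)
pos=45: emit SEMI ';'
pos=46: emit NUM '5' (now at pos=47)
DONE. 4 tokens: [NUM, ID, SEMI, NUM]
Position 46: char is '5' -> NUM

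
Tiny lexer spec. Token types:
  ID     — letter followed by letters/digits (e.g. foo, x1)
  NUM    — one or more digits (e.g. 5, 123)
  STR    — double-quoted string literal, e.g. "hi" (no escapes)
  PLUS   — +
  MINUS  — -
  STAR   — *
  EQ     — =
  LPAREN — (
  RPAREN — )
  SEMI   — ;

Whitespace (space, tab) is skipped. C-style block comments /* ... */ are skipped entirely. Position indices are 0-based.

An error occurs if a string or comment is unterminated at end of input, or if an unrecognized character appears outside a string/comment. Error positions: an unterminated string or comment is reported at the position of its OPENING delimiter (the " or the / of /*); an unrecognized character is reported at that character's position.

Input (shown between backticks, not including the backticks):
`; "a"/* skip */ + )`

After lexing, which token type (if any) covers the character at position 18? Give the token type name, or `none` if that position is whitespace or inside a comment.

pos=0: emit SEMI ';'
pos=2: enter STRING mode
pos=2: emit STR "a" (now at pos=5)
pos=5: enter COMMENT mode (saw '/*')
exit COMMENT mode (now at pos=15)
pos=16: emit PLUS '+'
pos=18: emit RPAREN ')'
DONE. 4 tokens: [SEMI, STR, PLUS, RPAREN]
Position 18: char is ')' -> RPAREN

Answer: RPAREN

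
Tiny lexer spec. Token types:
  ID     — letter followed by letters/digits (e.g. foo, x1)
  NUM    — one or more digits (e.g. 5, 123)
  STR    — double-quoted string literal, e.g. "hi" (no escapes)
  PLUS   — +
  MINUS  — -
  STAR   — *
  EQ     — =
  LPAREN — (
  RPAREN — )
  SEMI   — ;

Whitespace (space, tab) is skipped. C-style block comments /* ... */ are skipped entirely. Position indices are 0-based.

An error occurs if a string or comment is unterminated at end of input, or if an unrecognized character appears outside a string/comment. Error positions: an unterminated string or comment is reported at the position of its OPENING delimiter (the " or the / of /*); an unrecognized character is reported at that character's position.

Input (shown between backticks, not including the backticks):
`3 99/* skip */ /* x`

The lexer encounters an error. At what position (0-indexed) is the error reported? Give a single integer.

Answer: 15

Derivation:
pos=0: emit NUM '3' (now at pos=1)
pos=2: emit NUM '99' (now at pos=4)
pos=4: enter COMMENT mode (saw '/*')
exit COMMENT mode (now at pos=14)
pos=15: enter COMMENT mode (saw '/*')
pos=15: ERROR — unterminated comment (reached EOF)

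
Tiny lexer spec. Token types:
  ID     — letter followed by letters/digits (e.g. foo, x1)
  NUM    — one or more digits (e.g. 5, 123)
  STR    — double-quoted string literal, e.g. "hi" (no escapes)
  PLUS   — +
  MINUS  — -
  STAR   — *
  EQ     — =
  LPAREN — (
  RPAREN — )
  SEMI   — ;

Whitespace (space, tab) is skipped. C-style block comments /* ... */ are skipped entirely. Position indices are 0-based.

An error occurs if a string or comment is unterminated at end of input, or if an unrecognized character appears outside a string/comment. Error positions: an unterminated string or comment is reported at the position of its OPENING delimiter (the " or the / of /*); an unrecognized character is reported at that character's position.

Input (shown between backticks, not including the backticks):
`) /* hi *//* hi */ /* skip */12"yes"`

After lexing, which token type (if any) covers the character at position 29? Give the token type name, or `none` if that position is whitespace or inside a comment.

pos=0: emit RPAREN ')'
pos=2: enter COMMENT mode (saw '/*')
exit COMMENT mode (now at pos=10)
pos=10: enter COMMENT mode (saw '/*')
exit COMMENT mode (now at pos=18)
pos=19: enter COMMENT mode (saw '/*')
exit COMMENT mode (now at pos=29)
pos=29: emit NUM '12' (now at pos=31)
pos=31: enter STRING mode
pos=31: emit STR "yes" (now at pos=36)
DONE. 3 tokens: [RPAREN, NUM, STR]
Position 29: char is '1' -> NUM

Answer: NUM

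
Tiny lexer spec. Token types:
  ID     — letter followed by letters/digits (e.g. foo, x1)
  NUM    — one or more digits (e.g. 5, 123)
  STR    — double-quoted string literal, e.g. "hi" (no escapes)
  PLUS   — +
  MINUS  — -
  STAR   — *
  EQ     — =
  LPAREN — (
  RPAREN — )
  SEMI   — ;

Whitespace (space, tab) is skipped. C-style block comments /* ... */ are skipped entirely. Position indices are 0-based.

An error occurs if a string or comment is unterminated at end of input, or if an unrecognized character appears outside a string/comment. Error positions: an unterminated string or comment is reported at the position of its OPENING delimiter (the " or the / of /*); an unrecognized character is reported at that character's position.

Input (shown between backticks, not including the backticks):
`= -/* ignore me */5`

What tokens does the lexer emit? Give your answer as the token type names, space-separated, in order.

pos=0: emit EQ '='
pos=2: emit MINUS '-'
pos=3: enter COMMENT mode (saw '/*')
exit COMMENT mode (now at pos=18)
pos=18: emit NUM '5' (now at pos=19)
DONE. 3 tokens: [EQ, MINUS, NUM]

Answer: EQ MINUS NUM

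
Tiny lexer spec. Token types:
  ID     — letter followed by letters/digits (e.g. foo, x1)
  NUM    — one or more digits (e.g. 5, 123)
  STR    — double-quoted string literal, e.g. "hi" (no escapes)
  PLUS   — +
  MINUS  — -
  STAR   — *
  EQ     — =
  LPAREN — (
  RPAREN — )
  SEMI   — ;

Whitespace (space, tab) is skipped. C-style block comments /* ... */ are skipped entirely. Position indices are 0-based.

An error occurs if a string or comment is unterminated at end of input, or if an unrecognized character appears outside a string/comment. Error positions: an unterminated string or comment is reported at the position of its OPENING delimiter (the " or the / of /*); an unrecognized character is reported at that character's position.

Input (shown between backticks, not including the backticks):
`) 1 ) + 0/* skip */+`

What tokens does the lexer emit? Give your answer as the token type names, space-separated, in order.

pos=0: emit RPAREN ')'
pos=2: emit NUM '1' (now at pos=3)
pos=4: emit RPAREN ')'
pos=6: emit PLUS '+'
pos=8: emit NUM '0' (now at pos=9)
pos=9: enter COMMENT mode (saw '/*')
exit COMMENT mode (now at pos=19)
pos=19: emit PLUS '+'
DONE. 6 tokens: [RPAREN, NUM, RPAREN, PLUS, NUM, PLUS]

Answer: RPAREN NUM RPAREN PLUS NUM PLUS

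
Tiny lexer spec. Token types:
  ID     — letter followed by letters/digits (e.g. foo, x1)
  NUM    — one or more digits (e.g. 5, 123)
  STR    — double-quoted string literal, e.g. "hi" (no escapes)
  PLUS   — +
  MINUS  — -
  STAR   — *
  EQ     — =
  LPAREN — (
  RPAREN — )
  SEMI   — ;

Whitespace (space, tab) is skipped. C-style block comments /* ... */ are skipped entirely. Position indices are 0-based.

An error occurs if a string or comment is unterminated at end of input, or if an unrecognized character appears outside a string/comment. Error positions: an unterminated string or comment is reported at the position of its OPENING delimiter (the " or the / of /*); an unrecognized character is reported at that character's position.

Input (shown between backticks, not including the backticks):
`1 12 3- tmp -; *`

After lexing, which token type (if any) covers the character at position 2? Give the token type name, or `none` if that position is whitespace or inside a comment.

Answer: NUM

Derivation:
pos=0: emit NUM '1' (now at pos=1)
pos=2: emit NUM '12' (now at pos=4)
pos=5: emit NUM '3' (now at pos=6)
pos=6: emit MINUS '-'
pos=8: emit ID 'tmp' (now at pos=11)
pos=12: emit MINUS '-'
pos=13: emit SEMI ';'
pos=15: emit STAR '*'
DONE. 8 tokens: [NUM, NUM, NUM, MINUS, ID, MINUS, SEMI, STAR]
Position 2: char is '1' -> NUM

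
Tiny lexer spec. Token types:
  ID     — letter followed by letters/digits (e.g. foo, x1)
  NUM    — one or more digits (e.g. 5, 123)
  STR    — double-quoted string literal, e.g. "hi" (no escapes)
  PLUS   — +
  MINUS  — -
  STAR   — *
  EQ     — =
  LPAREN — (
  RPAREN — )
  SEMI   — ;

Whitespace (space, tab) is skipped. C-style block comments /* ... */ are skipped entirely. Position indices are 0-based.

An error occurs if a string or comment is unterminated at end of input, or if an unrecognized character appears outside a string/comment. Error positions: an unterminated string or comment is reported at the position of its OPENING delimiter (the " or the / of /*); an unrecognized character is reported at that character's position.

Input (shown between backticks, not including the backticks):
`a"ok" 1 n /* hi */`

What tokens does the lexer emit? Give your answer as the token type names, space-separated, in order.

pos=0: emit ID 'a' (now at pos=1)
pos=1: enter STRING mode
pos=1: emit STR "ok" (now at pos=5)
pos=6: emit NUM '1' (now at pos=7)
pos=8: emit ID 'n' (now at pos=9)
pos=10: enter COMMENT mode (saw '/*')
exit COMMENT mode (now at pos=18)
DONE. 4 tokens: [ID, STR, NUM, ID]

Answer: ID STR NUM ID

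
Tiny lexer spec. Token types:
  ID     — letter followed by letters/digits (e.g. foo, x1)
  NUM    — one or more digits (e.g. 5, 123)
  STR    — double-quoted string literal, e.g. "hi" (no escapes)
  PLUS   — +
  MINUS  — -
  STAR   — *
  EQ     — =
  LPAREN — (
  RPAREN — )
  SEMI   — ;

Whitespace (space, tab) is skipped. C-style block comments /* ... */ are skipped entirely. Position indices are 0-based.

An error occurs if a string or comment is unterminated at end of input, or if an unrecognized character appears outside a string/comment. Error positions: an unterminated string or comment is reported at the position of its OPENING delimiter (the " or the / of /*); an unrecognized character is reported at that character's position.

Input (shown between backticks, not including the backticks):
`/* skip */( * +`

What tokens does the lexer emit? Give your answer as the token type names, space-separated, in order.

Answer: LPAREN STAR PLUS

Derivation:
pos=0: enter COMMENT mode (saw '/*')
exit COMMENT mode (now at pos=10)
pos=10: emit LPAREN '('
pos=12: emit STAR '*'
pos=14: emit PLUS '+'
DONE. 3 tokens: [LPAREN, STAR, PLUS]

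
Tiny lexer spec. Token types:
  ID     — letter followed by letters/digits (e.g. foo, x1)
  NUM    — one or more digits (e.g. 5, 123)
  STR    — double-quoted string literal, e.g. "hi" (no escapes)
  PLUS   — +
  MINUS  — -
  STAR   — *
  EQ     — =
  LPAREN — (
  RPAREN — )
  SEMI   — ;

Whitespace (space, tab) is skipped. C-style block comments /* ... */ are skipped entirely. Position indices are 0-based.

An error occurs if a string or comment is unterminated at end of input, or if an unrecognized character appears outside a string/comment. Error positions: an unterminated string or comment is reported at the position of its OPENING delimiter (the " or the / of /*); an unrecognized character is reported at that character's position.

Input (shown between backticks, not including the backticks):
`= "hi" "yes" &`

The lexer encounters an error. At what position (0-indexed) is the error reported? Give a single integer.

Answer: 13

Derivation:
pos=0: emit EQ '='
pos=2: enter STRING mode
pos=2: emit STR "hi" (now at pos=6)
pos=7: enter STRING mode
pos=7: emit STR "yes" (now at pos=12)
pos=13: ERROR — unrecognized char '&'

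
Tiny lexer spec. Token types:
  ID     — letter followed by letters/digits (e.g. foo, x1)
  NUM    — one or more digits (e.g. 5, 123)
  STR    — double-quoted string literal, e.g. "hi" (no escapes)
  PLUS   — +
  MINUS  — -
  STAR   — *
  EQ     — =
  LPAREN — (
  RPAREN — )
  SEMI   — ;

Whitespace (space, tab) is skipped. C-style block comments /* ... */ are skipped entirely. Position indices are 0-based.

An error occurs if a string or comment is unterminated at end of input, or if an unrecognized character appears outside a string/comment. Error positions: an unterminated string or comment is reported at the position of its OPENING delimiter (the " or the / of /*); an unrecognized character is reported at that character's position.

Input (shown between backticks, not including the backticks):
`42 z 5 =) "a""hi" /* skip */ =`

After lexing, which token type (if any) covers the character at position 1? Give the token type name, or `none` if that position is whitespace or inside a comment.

Answer: NUM

Derivation:
pos=0: emit NUM '42' (now at pos=2)
pos=3: emit ID 'z' (now at pos=4)
pos=5: emit NUM '5' (now at pos=6)
pos=7: emit EQ '='
pos=8: emit RPAREN ')'
pos=10: enter STRING mode
pos=10: emit STR "a" (now at pos=13)
pos=13: enter STRING mode
pos=13: emit STR "hi" (now at pos=17)
pos=18: enter COMMENT mode (saw '/*')
exit COMMENT mode (now at pos=28)
pos=29: emit EQ '='
DONE. 8 tokens: [NUM, ID, NUM, EQ, RPAREN, STR, STR, EQ]
Position 1: char is '2' -> NUM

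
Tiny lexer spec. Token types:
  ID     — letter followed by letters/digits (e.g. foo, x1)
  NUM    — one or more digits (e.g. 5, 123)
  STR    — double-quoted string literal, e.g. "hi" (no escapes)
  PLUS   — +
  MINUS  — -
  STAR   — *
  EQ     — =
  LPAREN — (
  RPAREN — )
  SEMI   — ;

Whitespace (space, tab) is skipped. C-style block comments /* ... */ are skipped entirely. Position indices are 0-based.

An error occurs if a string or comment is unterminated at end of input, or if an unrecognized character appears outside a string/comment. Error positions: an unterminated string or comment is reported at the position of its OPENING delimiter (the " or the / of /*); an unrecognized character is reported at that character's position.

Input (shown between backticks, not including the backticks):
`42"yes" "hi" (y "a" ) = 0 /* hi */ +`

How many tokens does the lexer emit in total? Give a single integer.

Answer: 10

Derivation:
pos=0: emit NUM '42' (now at pos=2)
pos=2: enter STRING mode
pos=2: emit STR "yes" (now at pos=7)
pos=8: enter STRING mode
pos=8: emit STR "hi" (now at pos=12)
pos=13: emit LPAREN '('
pos=14: emit ID 'y' (now at pos=15)
pos=16: enter STRING mode
pos=16: emit STR "a" (now at pos=19)
pos=20: emit RPAREN ')'
pos=22: emit EQ '='
pos=24: emit NUM '0' (now at pos=25)
pos=26: enter COMMENT mode (saw '/*')
exit COMMENT mode (now at pos=34)
pos=35: emit PLUS '+'
DONE. 10 tokens: [NUM, STR, STR, LPAREN, ID, STR, RPAREN, EQ, NUM, PLUS]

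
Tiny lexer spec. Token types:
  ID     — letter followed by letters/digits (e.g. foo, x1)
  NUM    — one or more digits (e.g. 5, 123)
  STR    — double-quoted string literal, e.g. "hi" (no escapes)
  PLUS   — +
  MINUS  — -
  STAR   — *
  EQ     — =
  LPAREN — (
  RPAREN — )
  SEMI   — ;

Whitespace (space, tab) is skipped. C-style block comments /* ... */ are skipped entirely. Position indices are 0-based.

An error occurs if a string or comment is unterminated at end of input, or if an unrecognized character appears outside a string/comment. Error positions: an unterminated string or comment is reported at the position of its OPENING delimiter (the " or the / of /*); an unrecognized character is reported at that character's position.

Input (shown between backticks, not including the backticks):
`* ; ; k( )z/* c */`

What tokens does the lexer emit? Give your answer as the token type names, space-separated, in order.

Answer: STAR SEMI SEMI ID LPAREN RPAREN ID

Derivation:
pos=0: emit STAR '*'
pos=2: emit SEMI ';'
pos=4: emit SEMI ';'
pos=6: emit ID 'k' (now at pos=7)
pos=7: emit LPAREN '('
pos=9: emit RPAREN ')'
pos=10: emit ID 'z' (now at pos=11)
pos=11: enter COMMENT mode (saw '/*')
exit COMMENT mode (now at pos=18)
DONE. 7 tokens: [STAR, SEMI, SEMI, ID, LPAREN, RPAREN, ID]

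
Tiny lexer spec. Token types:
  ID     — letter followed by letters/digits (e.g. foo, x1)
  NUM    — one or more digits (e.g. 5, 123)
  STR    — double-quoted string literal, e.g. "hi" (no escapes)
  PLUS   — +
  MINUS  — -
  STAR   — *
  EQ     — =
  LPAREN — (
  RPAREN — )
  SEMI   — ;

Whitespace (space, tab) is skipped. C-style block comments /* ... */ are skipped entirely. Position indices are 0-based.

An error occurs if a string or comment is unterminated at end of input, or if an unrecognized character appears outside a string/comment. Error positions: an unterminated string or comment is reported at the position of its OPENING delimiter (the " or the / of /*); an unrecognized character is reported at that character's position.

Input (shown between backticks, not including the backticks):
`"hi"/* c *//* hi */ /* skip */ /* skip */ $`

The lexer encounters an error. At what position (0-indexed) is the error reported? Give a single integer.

pos=0: enter STRING mode
pos=0: emit STR "hi" (now at pos=4)
pos=4: enter COMMENT mode (saw '/*')
exit COMMENT mode (now at pos=11)
pos=11: enter COMMENT mode (saw '/*')
exit COMMENT mode (now at pos=19)
pos=20: enter COMMENT mode (saw '/*')
exit COMMENT mode (now at pos=30)
pos=31: enter COMMENT mode (saw '/*')
exit COMMENT mode (now at pos=41)
pos=42: ERROR — unrecognized char '$'

Answer: 42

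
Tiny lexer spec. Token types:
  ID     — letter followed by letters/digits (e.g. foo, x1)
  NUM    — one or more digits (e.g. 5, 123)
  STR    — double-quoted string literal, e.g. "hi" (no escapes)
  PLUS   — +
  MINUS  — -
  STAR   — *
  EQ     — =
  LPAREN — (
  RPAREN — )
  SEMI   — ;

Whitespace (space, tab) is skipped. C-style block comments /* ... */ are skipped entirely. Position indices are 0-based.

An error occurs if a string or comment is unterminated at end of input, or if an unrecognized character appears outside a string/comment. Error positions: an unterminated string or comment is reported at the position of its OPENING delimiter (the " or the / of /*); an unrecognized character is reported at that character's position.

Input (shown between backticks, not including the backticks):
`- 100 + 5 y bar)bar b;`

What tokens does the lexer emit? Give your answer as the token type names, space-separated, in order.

pos=0: emit MINUS '-'
pos=2: emit NUM '100' (now at pos=5)
pos=6: emit PLUS '+'
pos=8: emit NUM '5' (now at pos=9)
pos=10: emit ID 'y' (now at pos=11)
pos=12: emit ID 'bar' (now at pos=15)
pos=15: emit RPAREN ')'
pos=16: emit ID 'bar' (now at pos=19)
pos=20: emit ID 'b' (now at pos=21)
pos=21: emit SEMI ';'
DONE. 10 tokens: [MINUS, NUM, PLUS, NUM, ID, ID, RPAREN, ID, ID, SEMI]

Answer: MINUS NUM PLUS NUM ID ID RPAREN ID ID SEMI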